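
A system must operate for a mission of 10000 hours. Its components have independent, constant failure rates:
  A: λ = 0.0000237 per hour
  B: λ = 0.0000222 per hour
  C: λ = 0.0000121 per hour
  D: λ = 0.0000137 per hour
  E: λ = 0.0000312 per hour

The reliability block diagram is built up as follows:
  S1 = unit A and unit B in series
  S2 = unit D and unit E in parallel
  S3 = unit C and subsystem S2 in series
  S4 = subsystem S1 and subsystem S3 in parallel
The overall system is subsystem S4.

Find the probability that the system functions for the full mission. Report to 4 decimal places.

0.9469

R(A) = exp(−0.0000237 × 10000) = 0.788991
R(B) = exp(−0.0000222 × 10000) = 0.800915
R(C) = exp(−0.0000121 × 10000) = 0.886034
R(D) = exp(−0.0000137 × 10000) = 0.871970
R(E) = exp(−0.0000312 × 10000) = 0.731982
Series (A and B): 0.788991 × 0.800915 = 0.631915
Parallel (D and E): 1 − (1 − 0.871970)(1 − 0.731982) = 0.965686
Series (C and [0.965686]): 0.886034 × 0.965686 = 0.855631
Parallel ([0.631915] and [0.855631]): 1 − (1 − 0.631915)(1 − 0.855631) = 0.9469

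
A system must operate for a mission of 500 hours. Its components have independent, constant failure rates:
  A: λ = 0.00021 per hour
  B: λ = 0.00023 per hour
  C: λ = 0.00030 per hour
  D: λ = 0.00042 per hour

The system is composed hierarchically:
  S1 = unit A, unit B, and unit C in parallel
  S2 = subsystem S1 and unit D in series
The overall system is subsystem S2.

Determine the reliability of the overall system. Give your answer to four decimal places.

R(A) = exp(−0.00021 × 500) = 0.900325
R(B) = exp(−0.00023 × 500) = 0.891366
R(C) = exp(−0.00030 × 500) = 0.860708
R(D) = exp(−0.00042 × 500) = 0.810584
Parallel (A, B, and C): 1 − (1 − 0.900325)(1 − 0.891366)(1 − 0.860708) = 0.998492
Series ([0.998492] and D): 0.998492 × 0.810584 = 0.8094

0.8094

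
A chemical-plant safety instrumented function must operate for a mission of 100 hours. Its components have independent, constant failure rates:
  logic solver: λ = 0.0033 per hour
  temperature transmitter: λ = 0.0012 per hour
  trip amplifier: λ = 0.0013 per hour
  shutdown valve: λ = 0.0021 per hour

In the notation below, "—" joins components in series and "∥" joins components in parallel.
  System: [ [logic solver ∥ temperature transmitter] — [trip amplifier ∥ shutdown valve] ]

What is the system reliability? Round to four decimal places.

R(logic solver) = exp(−0.0033 × 100) = 0.718924
R(temperature transmitter) = exp(−0.0012 × 100) = 0.886920
R(trip amplifier) = exp(−0.0013 × 100) = 0.878095
R(shutdown valve) = exp(−0.0021 × 100) = 0.810584
Parallel (logic solver and temperature transmitter): 1 − (1 − 0.718924)(1 − 0.886920) = 0.968216
Parallel (trip amplifier and shutdown valve): 1 − (1 − 0.878095)(1 − 0.810584) = 0.976909
Series ([0.968216] and [0.976909]): 0.968216 × 0.976909 = 0.9459

0.9459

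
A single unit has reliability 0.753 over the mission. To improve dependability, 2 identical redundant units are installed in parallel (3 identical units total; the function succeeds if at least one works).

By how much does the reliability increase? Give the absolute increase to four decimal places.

R_before = 0.753
R_after = 1 − (1 − 0.753)^3 = 0.9849
ΔR = 0.9849 − 0.753 = 0.2319

0.2319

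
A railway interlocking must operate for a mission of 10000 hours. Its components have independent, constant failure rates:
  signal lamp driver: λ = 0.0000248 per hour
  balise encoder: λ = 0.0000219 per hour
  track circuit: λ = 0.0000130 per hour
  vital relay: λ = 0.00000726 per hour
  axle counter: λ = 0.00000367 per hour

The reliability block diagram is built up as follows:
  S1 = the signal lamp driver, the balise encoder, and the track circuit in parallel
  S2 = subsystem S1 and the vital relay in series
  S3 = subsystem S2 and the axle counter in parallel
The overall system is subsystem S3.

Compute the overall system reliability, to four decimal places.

R(signal lamp driver) = exp(−0.0000248 × 10000) = 0.780360
R(balise encoder) = exp(−0.0000219 × 10000) = 0.803322
R(track circuit) = exp(−0.0000130 × 10000) = 0.878095
R(vital relay) = exp(−0.00000726 × 10000) = 0.929973
R(axle counter) = exp(−0.00000367 × 10000) = 0.963965
Parallel (signal lamp driver, balise encoder, and track circuit): 1 − (1 − 0.780360)(1 − 0.803322)(1 − 0.878095) = 0.994734
Series ([0.994734] and vital relay): 0.994734 × 0.929973 = 0.925076
Parallel ([0.925076] and axle counter): 1 − (1 − 0.925076)(1 − 0.963965) = 0.9973

0.9973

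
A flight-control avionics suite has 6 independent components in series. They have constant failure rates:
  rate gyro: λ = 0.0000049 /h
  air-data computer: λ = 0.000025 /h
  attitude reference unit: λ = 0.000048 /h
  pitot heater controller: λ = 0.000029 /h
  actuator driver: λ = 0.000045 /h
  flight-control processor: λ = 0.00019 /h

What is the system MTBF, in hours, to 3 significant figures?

2920

Series of exponential components: λ_sys = Σ λ_i
λ_sys = 0.0000049 + 0.000025 + 0.000048 + 0.000029 + 0.000045 + 0.00019 = 3.4190e-04 /h
MTBF = 1 / λ_sys = 2920 h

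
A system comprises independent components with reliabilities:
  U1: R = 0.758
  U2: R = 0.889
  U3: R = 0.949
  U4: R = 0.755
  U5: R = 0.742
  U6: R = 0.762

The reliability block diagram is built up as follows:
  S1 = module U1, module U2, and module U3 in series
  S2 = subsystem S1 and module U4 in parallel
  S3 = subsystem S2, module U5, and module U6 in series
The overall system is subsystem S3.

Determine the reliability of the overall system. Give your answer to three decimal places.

Series (U1, U2, and U3): 0.75800 × 0.88900 × 0.94900 = 0.63950
Parallel ([0.63950] and U4): 1 − (1 − 0.63950)(1 − 0.75500) = 0.91168
Series ([0.91168], U5, and U6): 0.91168 × 0.74200 × 0.76200 = 0.515

0.515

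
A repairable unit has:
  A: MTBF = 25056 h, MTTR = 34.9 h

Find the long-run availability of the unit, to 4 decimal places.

0.9986

A(A) = MTBF/(MTBF+MTTR) = 25056/(25056+34.9) = 0.9986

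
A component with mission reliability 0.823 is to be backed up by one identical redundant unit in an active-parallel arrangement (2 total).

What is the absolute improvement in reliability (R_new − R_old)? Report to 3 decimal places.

0.146

R_before = 0.823
R_after = 1 − (1 − 0.823)^2 = 0.969
ΔR = 0.969 − 0.823 = 0.146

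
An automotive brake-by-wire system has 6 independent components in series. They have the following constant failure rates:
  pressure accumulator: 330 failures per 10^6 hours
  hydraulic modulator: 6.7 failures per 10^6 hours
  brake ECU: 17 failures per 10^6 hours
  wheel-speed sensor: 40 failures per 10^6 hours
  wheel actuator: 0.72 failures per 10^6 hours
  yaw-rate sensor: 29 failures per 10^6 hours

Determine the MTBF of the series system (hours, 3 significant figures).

Series of exponential components: λ_sys = Σ λ_i
λ_sys = 0.00033 + 0.0000067 + 0.000017 + 0.000040 + 0.00000072 + 0.000029 = 4.2342e-04 /h
MTBF = 1 / λ_sys = 2360 h

2360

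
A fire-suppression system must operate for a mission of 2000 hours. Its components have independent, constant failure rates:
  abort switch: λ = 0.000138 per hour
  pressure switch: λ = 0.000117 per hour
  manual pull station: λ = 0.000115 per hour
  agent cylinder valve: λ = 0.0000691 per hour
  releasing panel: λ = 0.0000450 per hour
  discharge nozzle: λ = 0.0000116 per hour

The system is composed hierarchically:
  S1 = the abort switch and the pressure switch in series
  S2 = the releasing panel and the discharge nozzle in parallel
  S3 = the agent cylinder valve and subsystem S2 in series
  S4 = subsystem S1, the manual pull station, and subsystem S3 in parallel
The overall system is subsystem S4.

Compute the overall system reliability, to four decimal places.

R(abort switch) = exp(−0.000138 × 2000) = 0.758813
R(pressure switch) = exp(−0.000117 × 2000) = 0.791362
R(manual pull station) = exp(−0.000115 × 2000) = 0.794534
R(agent cylinder valve) = exp(−0.0000691 × 2000) = 0.870924
R(releasing panel) = exp(−0.0000450 × 2000) = 0.913931
R(discharge nozzle) = exp(−0.0000116 × 2000) = 0.977067
Series (abort switch and pressure switch): 0.758813 × 0.791362 = 0.600496
Parallel (releasing panel and discharge nozzle): 1 − (1 − 0.913931)(1 − 0.977067) = 0.998026
Series (agent cylinder valve and [0.998026]): 0.870924 × 0.998026 = 0.869205
Parallel ([0.600496], manual pull station, and [0.869205]): 1 − (1 − 0.600496)(1 − 0.794534)(1 − 0.869205) = 0.9893

0.9893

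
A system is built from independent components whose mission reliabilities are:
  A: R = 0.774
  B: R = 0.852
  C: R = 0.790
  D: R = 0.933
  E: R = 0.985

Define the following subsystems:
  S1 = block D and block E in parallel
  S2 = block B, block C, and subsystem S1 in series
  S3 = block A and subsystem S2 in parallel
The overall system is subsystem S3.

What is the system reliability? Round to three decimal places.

Parallel (D and E): 1 − (1 − 0.93300)(1 − 0.98500) = 0.99900
Series (B, C, and [0.99900]): 0.85200 × 0.79000 × 0.99900 = 0.67241
Parallel (A and [0.67241]): 1 − (1 − 0.77400)(1 − 0.67241) = 0.926

0.926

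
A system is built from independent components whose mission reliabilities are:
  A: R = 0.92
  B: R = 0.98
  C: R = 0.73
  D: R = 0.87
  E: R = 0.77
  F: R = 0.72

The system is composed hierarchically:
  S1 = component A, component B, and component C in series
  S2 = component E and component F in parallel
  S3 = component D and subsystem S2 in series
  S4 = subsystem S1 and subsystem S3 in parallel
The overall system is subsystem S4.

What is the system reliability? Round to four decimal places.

0.9364

Series (A, B, and C): 0.920000 × 0.980000 × 0.730000 = 0.658168
Parallel (E and F): 1 − (1 − 0.770000)(1 − 0.720000) = 0.935600
Series (D and [0.935600]): 0.870000 × 0.935600 = 0.813972
Parallel ([0.658168] and [0.813972]): 1 − (1 − 0.658168)(1 − 0.813972) = 0.9364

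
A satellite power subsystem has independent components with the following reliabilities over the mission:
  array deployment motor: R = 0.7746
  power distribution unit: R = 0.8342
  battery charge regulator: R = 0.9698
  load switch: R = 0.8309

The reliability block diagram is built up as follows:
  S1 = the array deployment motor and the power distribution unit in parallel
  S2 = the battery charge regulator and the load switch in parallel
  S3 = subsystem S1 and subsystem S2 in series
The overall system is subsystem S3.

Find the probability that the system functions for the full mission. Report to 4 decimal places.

0.9577

Parallel (array deployment motor and power distribution unit): 1 − (1 − 0.774600)(1 − 0.834200) = 0.962629
Parallel (battery charge regulator and load switch): 1 − (1 − 0.969800)(1 − 0.830900) = 0.994893
Series ([0.962629] and [0.994893]): 0.962629 × 0.994893 = 0.9577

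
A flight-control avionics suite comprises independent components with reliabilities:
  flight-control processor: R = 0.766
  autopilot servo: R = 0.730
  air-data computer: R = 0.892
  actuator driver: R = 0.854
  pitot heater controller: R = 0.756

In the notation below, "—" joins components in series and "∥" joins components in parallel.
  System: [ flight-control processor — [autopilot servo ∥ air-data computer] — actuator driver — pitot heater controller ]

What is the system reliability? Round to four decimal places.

Parallel (autopilot servo and air-data computer): 1 − (1 − 0.730000)(1 − 0.892000) = 0.970840
Series (flight-control processor, [0.970840], actuator driver, and pitot heater controller): 0.766000 × 0.970840 × 0.854000 × 0.756000 = 0.4801

0.4801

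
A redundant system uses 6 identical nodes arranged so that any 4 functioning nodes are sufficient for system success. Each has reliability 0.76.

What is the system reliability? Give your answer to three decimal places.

R = Σ_{i=4}^{6} C(6,i) p^i (1−p)^{6−i} with p = 0.76
C(6,4)·0.76^4·0.24^2 = 0.28825
C(6,5)·0.76^5·0.24^1 = 0.36512
C(6,6)·0.76^6·0.24^0 = 0.19270
Sum = 0.846

0.846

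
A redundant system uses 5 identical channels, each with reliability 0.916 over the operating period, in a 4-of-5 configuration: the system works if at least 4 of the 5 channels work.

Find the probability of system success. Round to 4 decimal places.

0.9406

R = Σ_{i=4}^{5} C(5,i) p^i (1−p)^{5−i} with p = 0.916
C(5,4)·0.916^4·0.084^1 = 0.295686
C(5,5)·0.916^5·0.084^0 = 0.644878
Sum = 0.9406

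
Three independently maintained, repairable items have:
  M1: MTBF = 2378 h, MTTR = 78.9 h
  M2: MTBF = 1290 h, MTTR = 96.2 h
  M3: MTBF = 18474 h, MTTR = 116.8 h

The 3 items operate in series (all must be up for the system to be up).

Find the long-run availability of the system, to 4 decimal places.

0.8951

A(M1) = MTBF/(MTBF+MTTR) = 2378/(2378+78.9) = 0.967886
A(M2) = MTBF/(MTBF+MTTR) = 1290/(1290+96.2) = 0.930602
A(M3) = MTBF/(MTBF+MTTR) = 18474/(18474+116.8) = 0.993717
Series availability: 0.967886 × 0.930602 × 0.993717 = 0.8951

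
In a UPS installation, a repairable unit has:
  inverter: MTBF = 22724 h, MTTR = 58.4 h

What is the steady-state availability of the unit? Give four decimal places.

A(inverter) = MTBF/(MTBF+MTTR) = 22724/(22724+58.4) = 0.9974

0.9974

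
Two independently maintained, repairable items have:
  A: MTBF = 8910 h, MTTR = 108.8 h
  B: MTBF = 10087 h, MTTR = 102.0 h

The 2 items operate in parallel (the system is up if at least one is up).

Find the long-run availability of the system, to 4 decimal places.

A(A) = MTBF/(MTBF+MTTR) = 8910/(8910+108.8) = 0.987936
A(B) = MTBF/(MTBF+MTTR) = 10087/(10087+102.0) = 0.989989
Parallel availability: 1 − (1 − 0.987936)(1 − 0.989989) = 0.9999

0.9999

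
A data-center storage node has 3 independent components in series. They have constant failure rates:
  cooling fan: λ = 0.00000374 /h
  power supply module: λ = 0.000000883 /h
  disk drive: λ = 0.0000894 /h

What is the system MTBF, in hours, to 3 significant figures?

Series of exponential components: λ_sys = Σ λ_i
λ_sys = 0.00000374 + 0.000000883 + 0.0000894 = 9.4023e-05 /h
MTBF = 1 / λ_sys = 10600 h

10600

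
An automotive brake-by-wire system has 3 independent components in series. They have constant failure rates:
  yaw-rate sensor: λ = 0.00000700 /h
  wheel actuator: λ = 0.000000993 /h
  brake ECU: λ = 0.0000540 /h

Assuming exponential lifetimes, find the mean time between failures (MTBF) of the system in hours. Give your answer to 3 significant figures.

Series of exponential components: λ_sys = Σ λ_i
λ_sys = 0.00000700 + 0.000000993 + 0.0000540 = 6.1993e-05 /h
MTBF = 1 / λ_sys = 16100 h

16100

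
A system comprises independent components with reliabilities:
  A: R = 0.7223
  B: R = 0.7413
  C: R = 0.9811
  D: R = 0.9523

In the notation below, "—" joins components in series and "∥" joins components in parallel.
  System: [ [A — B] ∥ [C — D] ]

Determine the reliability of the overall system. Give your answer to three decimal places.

Series (A and B): 0.72230 × 0.74130 = 0.53544
Series (C and D): 0.98110 × 0.95230 = 0.93430
Parallel ([0.53544] and [0.93430]): 1 − (1 − 0.53544)(1 − 0.93430) = 0.969

0.969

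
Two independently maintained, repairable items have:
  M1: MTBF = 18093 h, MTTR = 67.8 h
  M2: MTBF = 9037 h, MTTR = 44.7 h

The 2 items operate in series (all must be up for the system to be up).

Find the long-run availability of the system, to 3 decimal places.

A(M1) = MTBF/(MTBF+MTTR) = 18093/(18093+67.8) = 0.996267
A(M2) = MTBF/(MTBF+MTTR) = 9037/(9037+44.7) = 0.995078
Series availability: 0.996267 × 0.995078 = 0.991

0.991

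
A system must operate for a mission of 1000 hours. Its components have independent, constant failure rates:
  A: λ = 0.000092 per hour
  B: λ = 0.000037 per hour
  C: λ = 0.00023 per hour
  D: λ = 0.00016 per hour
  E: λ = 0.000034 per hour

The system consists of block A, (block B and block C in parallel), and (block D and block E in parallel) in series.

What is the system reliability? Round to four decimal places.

0.9008

R(A) = exp(−0.000092 × 1000) = 0.912105
R(B) = exp(−0.000037 × 1000) = 0.963676
R(C) = exp(−0.00023 × 1000) = 0.794534
R(D) = exp(−0.00016 × 1000) = 0.852144
R(E) = exp(−0.000034 × 1000) = 0.966572
Parallel (B and C): 1 − (1 − 0.963676)(1 − 0.794534) = 0.992537
Parallel (D and E): 1 − (1 − 0.852144)(1 − 0.966572) = 0.995057
Series (A, [0.992537], and [0.995057]): 0.912105 × 0.992537 × 0.995057 = 0.9008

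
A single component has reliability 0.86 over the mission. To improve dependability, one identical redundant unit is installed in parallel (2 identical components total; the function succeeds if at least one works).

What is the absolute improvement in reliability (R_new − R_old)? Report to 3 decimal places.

R_before = 0.86
R_after = 1 − (1 − 0.86)^2 = 0.980
ΔR = 0.980 − 0.86 = 0.120

0.120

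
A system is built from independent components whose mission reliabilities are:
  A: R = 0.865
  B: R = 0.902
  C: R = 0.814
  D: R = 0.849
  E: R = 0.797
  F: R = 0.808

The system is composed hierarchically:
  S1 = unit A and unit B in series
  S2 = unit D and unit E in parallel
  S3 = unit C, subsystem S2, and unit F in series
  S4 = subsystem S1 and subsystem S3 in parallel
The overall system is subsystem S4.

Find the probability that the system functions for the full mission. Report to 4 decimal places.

Series (A and B): 0.865000 × 0.902000 = 0.780230
Parallel (D and E): 1 − (1 − 0.849000)(1 − 0.797000) = 0.969347
Series (C, [0.969347], and F): 0.814000 × 0.969347 × 0.808000 = 0.637551
Parallel ([0.780230] and [0.637551]): 1 − (1 − 0.780230)(1 − 0.637551) = 0.9203

0.9203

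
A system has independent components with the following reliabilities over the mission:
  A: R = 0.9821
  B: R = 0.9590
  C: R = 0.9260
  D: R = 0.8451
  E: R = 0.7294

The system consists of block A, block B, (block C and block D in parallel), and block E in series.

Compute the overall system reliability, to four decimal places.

Parallel (C and D): 1 − (1 − 0.926000)(1 − 0.845100) = 0.988537
Series (A, B, [0.988537], and E): 0.982100 × 0.959000 × 0.988537 × 0.729400 = 0.6791

0.6791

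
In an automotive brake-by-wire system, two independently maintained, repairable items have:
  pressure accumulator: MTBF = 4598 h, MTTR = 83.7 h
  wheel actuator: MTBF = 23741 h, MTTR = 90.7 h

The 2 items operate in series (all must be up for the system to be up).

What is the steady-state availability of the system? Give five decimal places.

0.97838

A(pressure accumulator) = MTBF/(MTBF+MTTR) = 4598/(4598+83.7) = 0.982122
A(wheel actuator) = MTBF/(MTBF+MTTR) = 23741/(23741+90.7) = 0.996194
Series availability: 0.982122 × 0.996194 = 0.97838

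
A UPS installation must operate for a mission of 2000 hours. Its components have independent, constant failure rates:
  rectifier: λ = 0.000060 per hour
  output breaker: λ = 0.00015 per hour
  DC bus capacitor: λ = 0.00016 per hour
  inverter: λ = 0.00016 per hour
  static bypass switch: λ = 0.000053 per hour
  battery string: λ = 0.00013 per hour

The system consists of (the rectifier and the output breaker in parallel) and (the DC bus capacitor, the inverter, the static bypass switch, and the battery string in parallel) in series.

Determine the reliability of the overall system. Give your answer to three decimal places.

R(rectifier) = exp(−0.000060 × 2000) = 0.88692
R(output breaker) = exp(−0.00015 × 2000) = 0.74082
R(DC bus capacitor) = exp(−0.00016 × 2000) = 0.72615
R(inverter) = exp(−0.00016 × 2000) = 0.72615
R(static bypass switch) = exp(−0.000053 × 2000) = 0.89942
R(battery string) = exp(−0.00013 × 2000) = 0.77105
Parallel (rectifier and output breaker): 1 − (1 − 0.88692)(1 − 0.74082) = 0.97069
Parallel (DC bus capacitor, inverter, static bypass switch, and battery string): 1 − (1 − 0.72615)(1 − 0.72615)(1 − 0.89942)(1 − 0.77105) = 0.99827
Series ([0.97069] and [0.99827]): 0.97069 × 0.99827 = 0.969

0.969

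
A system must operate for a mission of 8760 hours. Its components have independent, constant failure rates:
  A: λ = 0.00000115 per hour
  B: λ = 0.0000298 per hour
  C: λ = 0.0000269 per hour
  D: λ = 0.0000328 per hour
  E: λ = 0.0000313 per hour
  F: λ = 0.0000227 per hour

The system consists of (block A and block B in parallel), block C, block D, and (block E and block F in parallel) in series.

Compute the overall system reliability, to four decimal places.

R(A) = exp(−0.00000115 × 8760) = 0.989977
R(B) = exp(−0.0000298 × 8760) = 0.770244
R(C) = exp(−0.0000269 × 8760) = 0.790062
R(D) = exp(−0.0000328 × 8760) = 0.750266
R(E) = exp(−0.0000313 × 8760) = 0.760189
R(F) = exp(−0.0000227 × 8760) = 0.819671
Parallel (A and B): 1 − (1 − 0.989977)(1 − 0.770244) = 0.997697
Parallel (E and F): 1 − (1 − 0.760189)(1 − 0.819671) = 0.956755
Series ([0.997697], C, D, and [0.956755]): 0.997697 × 0.790062 × 0.750266 × 0.956755 = 0.5658

0.5658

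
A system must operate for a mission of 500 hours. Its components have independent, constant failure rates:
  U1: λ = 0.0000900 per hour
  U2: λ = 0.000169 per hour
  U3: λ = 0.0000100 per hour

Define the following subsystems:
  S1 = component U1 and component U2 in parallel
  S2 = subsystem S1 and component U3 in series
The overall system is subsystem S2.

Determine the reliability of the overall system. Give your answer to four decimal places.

0.9915

R(U1) = exp(−0.0000900 × 500) = 0.955997
R(U2) = exp(−0.000169 × 500) = 0.918972
R(U3) = exp(−0.0000100 × 500) = 0.995012
Parallel (U1 and U2): 1 − (1 − 0.955997)(1 − 0.918972) = 0.996435
Series ([0.996435] and U3): 0.996435 × 0.995012 = 0.9915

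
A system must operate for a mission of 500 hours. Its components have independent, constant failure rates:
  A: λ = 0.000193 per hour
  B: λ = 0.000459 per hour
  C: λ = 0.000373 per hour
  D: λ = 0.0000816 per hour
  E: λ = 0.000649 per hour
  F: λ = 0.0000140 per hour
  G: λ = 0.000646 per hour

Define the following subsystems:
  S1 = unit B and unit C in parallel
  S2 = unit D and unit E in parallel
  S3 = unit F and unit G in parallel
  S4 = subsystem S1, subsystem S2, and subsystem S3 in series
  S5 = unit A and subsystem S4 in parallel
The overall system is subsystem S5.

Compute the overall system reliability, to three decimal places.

R(A) = exp(−0.000193 × 500) = 0.90801
R(B) = exp(−0.000459 × 500) = 0.79493
R(C) = exp(−0.000373 × 500) = 0.82986
R(D) = exp(−0.0000816 × 500) = 0.96002
R(E) = exp(−0.000649 × 500) = 0.72289
R(F) = exp(−0.0000140 × 500) = 0.99302
R(G) = exp(−0.000646 × 500) = 0.72397
Parallel (B and C): 1 − (1 − 0.79493)(1 − 0.82986) = 0.96511
Parallel (D and E): 1 − (1 − 0.96002)(1 − 0.72289) = 0.98892
Parallel (F and G): 1 − (1 − 0.99302)(1 − 0.72397) = 0.99807
Series ([0.96511], [0.98892], and [0.99807]): 0.96511 × 0.98892 × 0.99807 = 0.95257
Parallel (A and [0.95257]): 1 − (1 − 0.90801)(1 − 0.95257) = 0.996

0.996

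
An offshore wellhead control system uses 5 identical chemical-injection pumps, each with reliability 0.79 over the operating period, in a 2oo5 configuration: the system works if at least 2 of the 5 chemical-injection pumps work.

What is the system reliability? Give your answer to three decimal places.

R = Σ_{i=2}^{5} C(5,i) p^i (1−p)^{5−i} with p = 0.79
C(5,2)·0.79^2·0.21^3 = 0.05780
C(5,3)·0.79^3·0.21^2 = 0.21743
C(5,4)·0.79^4·0.21^1 = 0.40898
C(5,5)·0.79^5·0.21^0 = 0.30771
Sum = 0.992

0.992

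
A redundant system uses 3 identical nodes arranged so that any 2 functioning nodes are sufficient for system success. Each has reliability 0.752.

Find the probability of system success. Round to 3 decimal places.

0.846

R = Σ_{i=2}^{3} C(3,i) p^i (1−p)^{3−i} with p = 0.752
C(3,2)·0.752^2·0.248^1 = 0.42073
C(3,3)·0.752^3·0.248^0 = 0.42526
Sum = 0.846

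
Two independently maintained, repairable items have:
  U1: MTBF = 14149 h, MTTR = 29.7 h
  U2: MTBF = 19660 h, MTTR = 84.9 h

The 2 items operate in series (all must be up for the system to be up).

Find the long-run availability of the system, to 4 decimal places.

0.9936

A(U1) = MTBF/(MTBF+MTTR) = 14149/(14149+29.7) = 0.997905
A(U2) = MTBF/(MTBF+MTTR) = 19660/(19660+84.9) = 0.995700
Series availability: 0.997905 × 0.995700 = 0.9936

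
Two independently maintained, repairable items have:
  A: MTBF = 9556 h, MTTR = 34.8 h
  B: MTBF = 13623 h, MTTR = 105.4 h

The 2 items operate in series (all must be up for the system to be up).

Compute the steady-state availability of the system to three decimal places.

0.989

A(A) = MTBF/(MTBF+MTTR) = 9556/(9556+34.8) = 0.996372
A(B) = MTBF/(MTBF+MTTR) = 13623/(13623+105.4) = 0.992322
Series availability: 0.996372 × 0.992322 = 0.989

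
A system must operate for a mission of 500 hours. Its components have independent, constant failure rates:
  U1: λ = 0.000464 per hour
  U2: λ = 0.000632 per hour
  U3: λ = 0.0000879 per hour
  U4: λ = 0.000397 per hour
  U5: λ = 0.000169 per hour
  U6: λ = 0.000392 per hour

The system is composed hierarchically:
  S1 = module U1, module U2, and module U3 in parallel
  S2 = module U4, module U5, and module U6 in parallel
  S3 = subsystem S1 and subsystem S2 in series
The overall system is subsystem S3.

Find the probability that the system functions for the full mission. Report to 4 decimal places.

R(U1) = exp(−0.000464 × 500) = 0.792946
R(U2) = exp(−0.000632 × 500) = 0.729059
R(U3) = exp(−0.0000879 × 500) = 0.957002
R(U4) = exp(−0.000397 × 500) = 0.819960
R(U5) = exp(−0.000169 × 500) = 0.918972
R(U6) = exp(−0.000392 × 500) = 0.822012
Parallel (U1, U2, and U3): 1 − (1 − 0.792946)(1 − 0.729059)(1 − 0.957002) = 0.997588
Parallel (U4, U5, and U6): 1 − (1 − 0.819960)(1 − 0.918972)(1 − 0.822012) = 0.997403
Series ([0.997588] and [0.997403]): 0.997588 × 0.997403 = 0.9950

0.9950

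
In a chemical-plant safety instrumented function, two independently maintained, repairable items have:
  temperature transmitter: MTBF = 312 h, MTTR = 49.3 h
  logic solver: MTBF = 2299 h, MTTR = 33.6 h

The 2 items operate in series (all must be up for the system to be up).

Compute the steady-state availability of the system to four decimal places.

A(temperature transmitter) = MTBF/(MTBF+MTTR) = 312/(312+49.3) = 0.863548
A(logic solver) = MTBF/(MTBF+MTTR) = 2299/(2299+33.6) = 0.985595
Series availability: 0.863548 × 0.985595 = 0.8511

0.8511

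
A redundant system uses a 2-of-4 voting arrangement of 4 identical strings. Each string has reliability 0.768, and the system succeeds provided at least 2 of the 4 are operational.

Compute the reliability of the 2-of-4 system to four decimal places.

0.9587

R = Σ_{i=2}^{4} C(4,i) p^i (1−p)^{4−i} with p = 0.768
C(4,2)·0.768^2·0.232^2 = 0.190480
C(4,3)·0.768^3·0.232^1 = 0.420370
C(4,4)·0.768^4·0.232^0 = 0.347892
Sum = 0.9587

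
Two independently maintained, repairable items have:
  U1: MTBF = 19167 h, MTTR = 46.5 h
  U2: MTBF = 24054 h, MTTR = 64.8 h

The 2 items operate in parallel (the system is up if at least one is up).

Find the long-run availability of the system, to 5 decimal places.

0.99999

A(U1) = MTBF/(MTBF+MTTR) = 19167/(19167+46.5) = 0.997580
A(U2) = MTBF/(MTBF+MTTR) = 24054/(24054+64.8) = 0.997313
Parallel availability: 1 − (1 − 0.997580)(1 − 0.997313) = 0.99999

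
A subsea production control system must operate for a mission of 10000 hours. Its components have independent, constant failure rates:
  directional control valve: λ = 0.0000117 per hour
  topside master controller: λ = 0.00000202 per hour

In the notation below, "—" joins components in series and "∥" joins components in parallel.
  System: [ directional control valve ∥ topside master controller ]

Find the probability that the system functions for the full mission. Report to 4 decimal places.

R(directional control valve) = exp(−0.0000117 × 10000) = 0.889585
R(topside master controller) = exp(−0.00000202 × 10000) = 0.980003
Parallel (directional control valve and topside master controller): 1 − (1 − 0.889585)(1 − 0.980003) = 0.9978

0.9978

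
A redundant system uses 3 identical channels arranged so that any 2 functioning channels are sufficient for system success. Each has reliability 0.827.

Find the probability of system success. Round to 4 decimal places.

R = Σ_{i=2}^{3} C(3,i) p^i (1−p)^{3−i} with p = 0.827
C(3,2)·0.827^2·0.173^1 = 0.354959
C(3,3)·0.827^3·0.173^0 = 0.565609
Sum = 0.9206

0.9206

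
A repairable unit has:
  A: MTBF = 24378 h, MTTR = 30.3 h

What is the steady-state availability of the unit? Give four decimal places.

0.9988

A(A) = MTBF/(MTBF+MTTR) = 24378/(24378+30.3) = 0.9988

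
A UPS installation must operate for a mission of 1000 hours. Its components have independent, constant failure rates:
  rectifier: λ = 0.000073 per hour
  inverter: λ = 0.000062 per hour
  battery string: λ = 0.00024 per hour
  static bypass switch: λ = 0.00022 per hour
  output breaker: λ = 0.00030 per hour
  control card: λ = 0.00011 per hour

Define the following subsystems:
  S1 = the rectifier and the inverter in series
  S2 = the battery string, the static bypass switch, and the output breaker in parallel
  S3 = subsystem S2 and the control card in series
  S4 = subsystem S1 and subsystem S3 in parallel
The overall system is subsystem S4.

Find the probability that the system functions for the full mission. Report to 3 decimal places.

0.986

R(rectifier) = exp(−0.000073 × 1000) = 0.92960
R(inverter) = exp(−0.000062 × 1000) = 0.93988
R(battery string) = exp(−0.00024 × 1000) = 0.78663
R(static bypass switch) = exp(−0.00022 × 1000) = 0.80252
R(output breaker) = exp(−0.00030 × 1000) = 0.74082
R(control card) = exp(−0.00011 × 1000) = 0.89583
Series (rectifier and inverter): 0.92960 × 0.93988 = 0.87371
Parallel (battery string, static bypass switch, and output breaker): 1 − (1 − 0.78663)(1 − 0.80252)(1 − 0.74082) = 0.98908
Series ([0.98908] and control card): 0.98908 × 0.89583 = 0.88605
Parallel ([0.87371] and [0.88605]): 1 − (1 − 0.87371)(1 − 0.88605) = 0.986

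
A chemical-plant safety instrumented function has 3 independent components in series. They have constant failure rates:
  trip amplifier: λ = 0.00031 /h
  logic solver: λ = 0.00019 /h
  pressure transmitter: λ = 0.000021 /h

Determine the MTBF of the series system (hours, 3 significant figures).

Series of exponential components: λ_sys = Σ λ_i
λ_sys = 0.00031 + 0.00019 + 0.000021 = 5.2100e-04 /h
MTBF = 1 / λ_sys = 1920 h

1920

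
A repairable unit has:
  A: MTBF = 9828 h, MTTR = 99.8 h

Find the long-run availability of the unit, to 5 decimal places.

0.98995

A(A) = MTBF/(MTBF+MTTR) = 9828/(9828+99.8) = 0.98995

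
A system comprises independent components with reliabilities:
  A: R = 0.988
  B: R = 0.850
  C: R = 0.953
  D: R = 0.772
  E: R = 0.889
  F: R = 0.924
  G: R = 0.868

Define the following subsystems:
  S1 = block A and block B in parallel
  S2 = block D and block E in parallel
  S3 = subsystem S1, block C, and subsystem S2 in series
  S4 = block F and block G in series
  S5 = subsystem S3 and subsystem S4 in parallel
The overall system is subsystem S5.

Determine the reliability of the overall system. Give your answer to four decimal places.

Parallel (A and B): 1 − (1 − 0.988000)(1 − 0.850000) = 0.998200
Parallel (D and E): 1 − (1 − 0.772000)(1 − 0.889000) = 0.974692
Series ([0.998200], C, and [0.974692]): 0.998200 × 0.953000 × 0.974692 = 0.927209
Series (F and G): 0.924000 × 0.868000 = 0.802032
Parallel ([0.927209] and [0.802032]): 1 − (1 − 0.927209)(1 − 0.802032) = 0.9856

0.9856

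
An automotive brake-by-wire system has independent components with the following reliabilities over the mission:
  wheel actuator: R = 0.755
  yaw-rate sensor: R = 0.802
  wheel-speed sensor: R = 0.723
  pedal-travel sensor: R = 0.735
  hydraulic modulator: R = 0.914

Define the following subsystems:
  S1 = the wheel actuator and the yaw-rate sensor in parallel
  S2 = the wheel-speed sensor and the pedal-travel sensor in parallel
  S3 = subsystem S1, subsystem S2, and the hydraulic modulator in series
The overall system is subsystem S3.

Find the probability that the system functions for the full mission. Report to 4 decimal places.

0.8058

Parallel (wheel actuator and yaw-rate sensor): 1 − (1 − 0.755000)(1 − 0.802000) = 0.951490
Parallel (wheel-speed sensor and pedal-travel sensor): 1 − (1 − 0.723000)(1 − 0.735000) = 0.926595
Series ([0.951490], [0.926595], and hydraulic modulator): 0.951490 × 0.926595 × 0.914000 = 0.8058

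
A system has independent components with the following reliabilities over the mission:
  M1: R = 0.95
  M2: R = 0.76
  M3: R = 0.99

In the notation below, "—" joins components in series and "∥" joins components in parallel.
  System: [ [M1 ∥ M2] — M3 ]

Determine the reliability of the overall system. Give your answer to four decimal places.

0.9781

Parallel (M1 and M2): 1 − (1 − 0.950000)(1 − 0.760000) = 0.988000
Series ([0.988000] and M3): 0.988000 × 0.990000 = 0.9781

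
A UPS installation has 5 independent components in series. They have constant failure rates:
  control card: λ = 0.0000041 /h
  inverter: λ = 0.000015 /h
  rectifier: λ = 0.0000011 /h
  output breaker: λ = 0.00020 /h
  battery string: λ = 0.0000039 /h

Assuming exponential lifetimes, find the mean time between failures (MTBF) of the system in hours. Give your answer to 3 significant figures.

Series of exponential components: λ_sys = Σ λ_i
λ_sys = 0.0000041 + 0.000015 + 0.0000011 + 0.00020 + 0.0000039 = 2.2410e-04 /h
MTBF = 1 / λ_sys = 4460 h

4460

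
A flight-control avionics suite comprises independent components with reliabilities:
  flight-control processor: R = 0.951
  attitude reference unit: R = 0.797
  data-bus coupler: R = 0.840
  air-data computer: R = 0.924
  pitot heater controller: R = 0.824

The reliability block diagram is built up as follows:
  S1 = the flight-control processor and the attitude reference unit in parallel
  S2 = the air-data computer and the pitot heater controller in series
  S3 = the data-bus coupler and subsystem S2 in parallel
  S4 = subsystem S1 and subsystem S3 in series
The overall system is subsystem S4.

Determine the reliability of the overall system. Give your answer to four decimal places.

Parallel (flight-control processor and attitude reference unit): 1 − (1 − 0.951000)(1 − 0.797000) = 0.990053
Series (air-data computer and pitot heater controller): 0.924000 × 0.824000 = 0.761376
Parallel (data-bus coupler and [0.761376]): 1 − (1 − 0.840000)(1 − 0.761376) = 0.961820
Series ([0.990053] and [0.961820]): 0.990053 × 0.961820 = 0.9523

0.9523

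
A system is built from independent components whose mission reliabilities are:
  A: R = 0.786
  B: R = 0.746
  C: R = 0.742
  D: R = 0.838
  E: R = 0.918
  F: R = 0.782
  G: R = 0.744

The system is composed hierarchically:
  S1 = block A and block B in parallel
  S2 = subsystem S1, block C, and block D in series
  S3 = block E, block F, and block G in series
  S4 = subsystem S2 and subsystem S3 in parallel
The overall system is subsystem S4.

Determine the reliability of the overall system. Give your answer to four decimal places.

Parallel (A and B): 1 − (1 − 0.786000)(1 − 0.746000) = 0.945644
Series ([0.945644], C, and D): 0.945644 × 0.742000 × 0.838000 = 0.587998
Series (E, F, and G): 0.918000 × 0.782000 × 0.744000 = 0.534100
Parallel ([0.587998] and [0.534100]): 1 − (1 − 0.587998)(1 − 0.534100) = 0.8080

0.8080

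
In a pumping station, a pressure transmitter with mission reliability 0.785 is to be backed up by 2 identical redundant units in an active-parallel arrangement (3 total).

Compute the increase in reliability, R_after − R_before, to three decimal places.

0.205

R_before = 0.785
R_after = 1 − (1 − 0.785)^3 = 0.990
ΔR = 0.990 − 0.785 = 0.205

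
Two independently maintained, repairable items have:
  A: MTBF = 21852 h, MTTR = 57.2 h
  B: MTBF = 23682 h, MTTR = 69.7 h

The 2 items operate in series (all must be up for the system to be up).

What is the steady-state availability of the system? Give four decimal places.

A(A) = MTBF/(MTBF+MTTR) = 21852/(21852+57.2) = 0.997389
A(B) = MTBF/(MTBF+MTTR) = 23682/(23682+69.7) = 0.997065
Series availability: 0.997389 × 0.997065 = 0.9945

0.9945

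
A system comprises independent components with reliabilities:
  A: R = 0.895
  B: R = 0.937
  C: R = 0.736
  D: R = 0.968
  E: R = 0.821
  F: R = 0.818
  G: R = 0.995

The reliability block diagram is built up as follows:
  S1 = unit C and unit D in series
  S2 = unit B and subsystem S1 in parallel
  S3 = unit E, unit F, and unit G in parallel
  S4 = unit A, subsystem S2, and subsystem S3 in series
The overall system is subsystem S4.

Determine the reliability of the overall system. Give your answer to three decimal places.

Series (C and D): 0.73600 × 0.96800 = 0.71245
Parallel (B and [0.71245]): 1 − (1 − 0.93700)(1 − 0.71245) = 0.98188
Parallel (E, F, and G): 1 − (1 − 0.82100)(1 − 0.81800)(1 − 0.99500) = 0.99984
Series (A, [0.98188], and [0.99984]): 0.89500 × 0.98188 × 0.99984 = 0.879

0.879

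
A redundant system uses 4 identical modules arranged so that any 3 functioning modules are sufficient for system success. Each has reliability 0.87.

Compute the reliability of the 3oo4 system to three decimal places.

R = Σ_{i=3}^{4} C(4,i) p^i (1−p)^{4−i} with p = 0.87
C(4,3)·0.87^3·0.13^1 = 0.34242
C(4,4)·0.87^4·0.13^0 = 0.57290
Sum = 0.915

0.915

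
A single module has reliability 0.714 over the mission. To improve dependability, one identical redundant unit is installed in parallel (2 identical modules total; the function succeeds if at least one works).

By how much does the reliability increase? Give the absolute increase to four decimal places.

R_before = 0.714
R_after = 1 − (1 − 0.714)^2 = 0.9182
ΔR = 0.9182 − 0.714 = 0.2042

0.2042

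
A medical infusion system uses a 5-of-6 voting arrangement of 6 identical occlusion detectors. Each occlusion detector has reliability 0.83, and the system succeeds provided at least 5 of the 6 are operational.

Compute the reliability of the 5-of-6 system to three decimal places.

R = Σ_{i=5}^{6} C(6,i) p^i (1−p)^{6−i} with p = 0.83
C(6,5)·0.83^5·0.17^1 = 0.40178
C(6,6)·0.83^6·0.17^0 = 0.32694
Sum = 0.729

0.729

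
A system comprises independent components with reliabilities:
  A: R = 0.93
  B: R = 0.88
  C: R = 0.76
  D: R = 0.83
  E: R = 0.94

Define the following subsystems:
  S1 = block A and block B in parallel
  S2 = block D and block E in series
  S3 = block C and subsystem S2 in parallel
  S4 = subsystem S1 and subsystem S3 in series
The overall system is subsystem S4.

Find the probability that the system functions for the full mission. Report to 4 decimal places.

0.9393

Parallel (A and B): 1 − (1 − 0.930000)(1 − 0.880000) = 0.991600
Series (D and E): 0.830000 × 0.940000 = 0.780200
Parallel (C and [0.780200]): 1 − (1 − 0.760000)(1 − 0.780200) = 0.947248
Series ([0.991600] and [0.947248]): 0.991600 × 0.947248 = 0.9393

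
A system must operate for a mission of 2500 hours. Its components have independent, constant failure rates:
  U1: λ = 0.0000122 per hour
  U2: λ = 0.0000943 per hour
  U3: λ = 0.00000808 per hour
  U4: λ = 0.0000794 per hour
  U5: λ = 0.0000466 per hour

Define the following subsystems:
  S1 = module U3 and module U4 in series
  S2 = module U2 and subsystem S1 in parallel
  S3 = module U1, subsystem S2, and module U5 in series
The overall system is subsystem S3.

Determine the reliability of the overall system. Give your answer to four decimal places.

R(U1) = exp(−0.0000122 × 2500) = 0.969960
R(U2) = exp(−0.0000943 × 2500) = 0.789978
R(U3) = exp(−0.00000808 × 2500) = 0.980003
R(U4) = exp(−0.0000794 × 2500) = 0.819960
R(U5) = exp(−0.0000466 × 2500) = 0.890030
Series (U3 and U4): 0.980003 × 0.819960 = 0.803563
Parallel (U2 and [0.803563]): 1 − (1 − 0.789978)(1 − 0.803563) = 0.958744
Series (U1, [0.958744], and U5): 0.969960 × 0.958744 × 0.890030 = 0.8277

0.8277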